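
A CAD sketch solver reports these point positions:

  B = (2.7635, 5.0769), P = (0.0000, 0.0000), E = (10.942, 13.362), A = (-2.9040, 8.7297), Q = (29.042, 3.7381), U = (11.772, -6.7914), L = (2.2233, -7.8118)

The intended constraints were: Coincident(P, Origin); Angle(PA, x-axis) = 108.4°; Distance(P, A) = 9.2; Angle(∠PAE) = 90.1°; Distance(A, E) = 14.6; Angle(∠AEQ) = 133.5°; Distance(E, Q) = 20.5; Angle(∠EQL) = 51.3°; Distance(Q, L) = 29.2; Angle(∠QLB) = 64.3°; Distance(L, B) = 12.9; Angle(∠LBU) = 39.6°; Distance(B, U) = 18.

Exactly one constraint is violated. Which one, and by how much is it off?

Distance(B, U) = 18 — off by 3.10.

P = (0.00, 0.00) ✓; PA at 108.4° ✓; |PA| = 9.200 ✓; ∠PAE = 90.10° ✓; |AE| = 14.60 ✓; ∠AEQ = 133.5° ✓; |EQ| = 20.50 ✓; ∠EQL = 51.30° ✓; |QL| = 29.20 ✓; ∠QLB = 64.30° ✓; |LB| = 12.90 ✓; ∠LBU = 39.60° ✓; |BU| = 14.90 ✗.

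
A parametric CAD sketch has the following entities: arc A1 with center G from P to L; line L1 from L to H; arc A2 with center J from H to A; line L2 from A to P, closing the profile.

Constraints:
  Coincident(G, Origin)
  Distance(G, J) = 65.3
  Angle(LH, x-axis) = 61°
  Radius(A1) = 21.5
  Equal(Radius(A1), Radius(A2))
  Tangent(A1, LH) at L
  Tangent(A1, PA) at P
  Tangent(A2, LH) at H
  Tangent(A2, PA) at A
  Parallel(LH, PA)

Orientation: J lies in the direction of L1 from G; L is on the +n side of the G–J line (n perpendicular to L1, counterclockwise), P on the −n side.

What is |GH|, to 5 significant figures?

68.748

The slot axis is L1's direction at 61.0°, so u = (cos 61.0°, sin 61.0°) = (0.48481, 0.87462) and n = (−sin 61.0°, cos 61.0°) = (-0.87462, 0.48481). G is at the origin and J lies 65.3 along u from G, so J = 65.3·u = (31.658, 57.113). Tangency of A1 to both parallel lines with radius 21.5 puts L and P at G ± 21.5·n: L = (-18.804, 10.423), P = (18.804, -10.423). Equal radii place H and A the same way about J: H = J + 21.5·n = (12.854, 67.536), A = J − 21.5·n = (50.462, 46.689). Then |GH| = |H − G| = 68.748.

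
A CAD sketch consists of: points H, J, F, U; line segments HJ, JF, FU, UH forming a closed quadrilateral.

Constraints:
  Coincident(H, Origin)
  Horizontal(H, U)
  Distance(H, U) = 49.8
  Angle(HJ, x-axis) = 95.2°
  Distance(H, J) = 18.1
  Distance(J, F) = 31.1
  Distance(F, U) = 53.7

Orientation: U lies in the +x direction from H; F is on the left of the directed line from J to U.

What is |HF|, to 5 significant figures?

46.077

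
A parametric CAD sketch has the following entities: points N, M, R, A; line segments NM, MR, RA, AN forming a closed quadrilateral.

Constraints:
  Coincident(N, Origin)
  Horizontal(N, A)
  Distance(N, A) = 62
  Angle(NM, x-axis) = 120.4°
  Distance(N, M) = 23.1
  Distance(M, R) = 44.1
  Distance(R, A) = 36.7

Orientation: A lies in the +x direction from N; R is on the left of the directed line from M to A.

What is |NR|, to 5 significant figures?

38.956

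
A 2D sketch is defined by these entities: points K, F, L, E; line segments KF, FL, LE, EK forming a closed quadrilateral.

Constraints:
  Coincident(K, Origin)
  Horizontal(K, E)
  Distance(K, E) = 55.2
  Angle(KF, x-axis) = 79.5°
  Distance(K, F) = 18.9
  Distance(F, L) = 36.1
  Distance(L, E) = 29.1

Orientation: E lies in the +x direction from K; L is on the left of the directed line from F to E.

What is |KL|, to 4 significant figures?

46.00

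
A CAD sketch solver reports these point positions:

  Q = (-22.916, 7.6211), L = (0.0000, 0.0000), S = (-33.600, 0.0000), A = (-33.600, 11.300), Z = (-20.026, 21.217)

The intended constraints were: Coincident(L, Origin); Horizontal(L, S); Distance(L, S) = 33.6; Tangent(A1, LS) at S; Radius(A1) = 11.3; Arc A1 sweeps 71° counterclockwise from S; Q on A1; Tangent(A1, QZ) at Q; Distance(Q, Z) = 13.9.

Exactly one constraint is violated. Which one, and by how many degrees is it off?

Tangent(A1, QZ) at Q — off by 7.00°.

L = (0.00, 0.00) ✓; L.y = 0.00, S.y = 0.00 ✓; |LS| = 33.60 ✓; ∠(AS, SL) = 90.00° ✓; |AS| = 11.30 ✓; bearing(A→Q) − bearing(A→S) = 71.00° ✓; |AQ| = 11.30 ✓; ∠(AQ, QZ) = 83.00° ✗; |QZ| = 13.90 ✓.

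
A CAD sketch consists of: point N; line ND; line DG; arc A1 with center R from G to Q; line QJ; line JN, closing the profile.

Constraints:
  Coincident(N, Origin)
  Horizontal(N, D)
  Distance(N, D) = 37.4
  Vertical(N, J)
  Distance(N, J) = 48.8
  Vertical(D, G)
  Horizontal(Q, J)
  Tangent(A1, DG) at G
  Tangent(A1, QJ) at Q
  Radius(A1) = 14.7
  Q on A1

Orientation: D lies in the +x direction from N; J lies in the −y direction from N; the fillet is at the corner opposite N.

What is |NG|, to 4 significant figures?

50.61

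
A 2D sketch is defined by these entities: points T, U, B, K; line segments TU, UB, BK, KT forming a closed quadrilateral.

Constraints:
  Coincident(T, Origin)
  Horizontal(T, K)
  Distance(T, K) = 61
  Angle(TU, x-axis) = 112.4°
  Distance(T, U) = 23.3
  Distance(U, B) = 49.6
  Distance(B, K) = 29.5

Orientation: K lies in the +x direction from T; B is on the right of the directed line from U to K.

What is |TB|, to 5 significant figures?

32.786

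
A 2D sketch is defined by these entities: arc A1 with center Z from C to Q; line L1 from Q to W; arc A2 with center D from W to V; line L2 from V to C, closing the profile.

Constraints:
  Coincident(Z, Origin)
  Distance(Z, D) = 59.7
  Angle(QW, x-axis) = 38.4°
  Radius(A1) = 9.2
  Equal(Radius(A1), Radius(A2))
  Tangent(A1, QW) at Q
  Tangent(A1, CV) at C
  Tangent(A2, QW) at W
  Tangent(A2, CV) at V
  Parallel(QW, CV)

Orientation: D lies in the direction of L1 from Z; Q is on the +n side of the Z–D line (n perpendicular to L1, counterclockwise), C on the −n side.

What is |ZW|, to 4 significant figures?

60.40

Tangency of A1 to both parallel lines with radius 9.2 puts Q and C at Z ± 9.2·n: Q = (-5.715, 7.210), C = (5.715, -7.210). Equal radii place W and V the same way about D: W = D + 9.2·n = (41.07, 44.29), V = D − 9.2·n = (52.50, 29.87). Then |ZW| = |W − Z| = 60.40.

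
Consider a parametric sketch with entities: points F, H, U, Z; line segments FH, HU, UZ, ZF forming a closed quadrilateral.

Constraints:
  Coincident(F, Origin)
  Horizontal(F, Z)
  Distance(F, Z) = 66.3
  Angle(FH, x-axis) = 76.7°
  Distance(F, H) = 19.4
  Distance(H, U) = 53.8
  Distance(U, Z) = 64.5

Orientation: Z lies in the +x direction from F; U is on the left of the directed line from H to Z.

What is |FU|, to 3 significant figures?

71.5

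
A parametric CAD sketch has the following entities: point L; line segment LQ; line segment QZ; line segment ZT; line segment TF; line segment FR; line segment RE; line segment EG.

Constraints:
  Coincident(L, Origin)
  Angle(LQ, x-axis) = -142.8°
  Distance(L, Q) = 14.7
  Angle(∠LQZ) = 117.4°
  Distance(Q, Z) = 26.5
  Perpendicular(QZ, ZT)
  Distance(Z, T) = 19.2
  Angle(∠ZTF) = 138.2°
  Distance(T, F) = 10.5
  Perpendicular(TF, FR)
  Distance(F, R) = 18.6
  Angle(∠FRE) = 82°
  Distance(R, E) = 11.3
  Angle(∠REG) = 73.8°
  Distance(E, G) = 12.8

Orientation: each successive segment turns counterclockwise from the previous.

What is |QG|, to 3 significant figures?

27.2

L is at the origin; LQ runs at -142.8° with length 14.7, so Q = (-11.7, -8.89). ∠LQZ = 117.4° gives QZ at -80.2° from the x-axis; with |QZ| = 26.5, Z = (-7.20, -35.0). QZ ⟂ ZT, so ZT runs at 9.80°; with |ZT| = 19.2, T = (11.7, -31.7). ∠ZTF = 138.2° gives TF at 51.6° from the x-axis; with |TF| = 10.5, F = (18.2, -23.5). TF ⟂ FR, so FR runs at 142°; with |FR| = 18.6, R = (3.67, -12.0). ∠FRE = 82.0° gives RE at -120° from the x-axis; with |RE| = 11.3, E = (-2.05, -21.7). ∠REG = 73.8° gives EG at -14.2° from the x-axis; with |EG| = 12.8, G = (10.4, -24.8). Then |QG| = |G − Q| = 27.2.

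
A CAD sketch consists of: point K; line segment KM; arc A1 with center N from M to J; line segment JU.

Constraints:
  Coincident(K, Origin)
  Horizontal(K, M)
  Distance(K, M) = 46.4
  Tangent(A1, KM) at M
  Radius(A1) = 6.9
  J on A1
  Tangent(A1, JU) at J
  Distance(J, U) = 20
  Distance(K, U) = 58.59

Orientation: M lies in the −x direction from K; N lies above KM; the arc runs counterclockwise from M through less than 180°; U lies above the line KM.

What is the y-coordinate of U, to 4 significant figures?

27.35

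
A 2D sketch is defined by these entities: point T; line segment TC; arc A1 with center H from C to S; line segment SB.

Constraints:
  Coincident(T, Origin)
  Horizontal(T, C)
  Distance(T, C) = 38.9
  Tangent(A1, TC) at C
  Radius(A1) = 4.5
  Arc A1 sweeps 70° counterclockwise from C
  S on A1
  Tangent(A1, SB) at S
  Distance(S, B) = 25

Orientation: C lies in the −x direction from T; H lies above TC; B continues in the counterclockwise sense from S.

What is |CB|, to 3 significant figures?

29.4

T is at the origin; T and C share the same y with |TC| = 38.9 and C on the −x side, so C = (-38.9, 0.00). Since A1 is tangent to TC there, HC ⟂ TC, so H = C + (0, 4.5) = (-38.9, 4.50). On A1, C sits at bearing -90° from H; a 70° counterclockwise sweep puts S at bearing -20°, so S = H + 4.5·(cos -20°, sin -20°) = (-34.7, 2.96). The tangent condition forces HS to be normal to SB, so SB runs along (−sin -20°, cos -20°); with |SB| = 25.0, B = (-26.1, 26.5). Then |CB| = |B − C| = 29.4.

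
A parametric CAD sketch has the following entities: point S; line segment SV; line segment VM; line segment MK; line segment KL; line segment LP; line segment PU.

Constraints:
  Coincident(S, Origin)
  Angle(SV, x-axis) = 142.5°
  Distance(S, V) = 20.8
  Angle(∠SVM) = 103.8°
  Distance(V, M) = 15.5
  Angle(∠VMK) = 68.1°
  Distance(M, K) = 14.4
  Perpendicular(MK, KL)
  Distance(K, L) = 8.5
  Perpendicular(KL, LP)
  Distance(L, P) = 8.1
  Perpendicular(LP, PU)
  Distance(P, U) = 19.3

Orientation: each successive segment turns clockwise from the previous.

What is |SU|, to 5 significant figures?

29.968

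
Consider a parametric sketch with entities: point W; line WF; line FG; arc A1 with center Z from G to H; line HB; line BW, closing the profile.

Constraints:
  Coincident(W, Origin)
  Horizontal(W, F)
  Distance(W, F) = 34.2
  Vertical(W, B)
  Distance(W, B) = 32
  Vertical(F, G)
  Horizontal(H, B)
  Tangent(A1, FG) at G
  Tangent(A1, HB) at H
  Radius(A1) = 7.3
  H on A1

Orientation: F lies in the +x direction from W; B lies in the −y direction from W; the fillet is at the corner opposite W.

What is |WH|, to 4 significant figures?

41.80

W is at the origin; W and F share the same y with |WF| = 34.2 and F on the +x side, so F = (34.20, 0.000). WB is vertical with |WB| = 32.0 and B on the −y side, so B = (0.000, -32.00). The virtual corner opposite W is at (34.20, -32.00). Since A1 is tangent to FG there, ZG ⟂ FG and since A1 is tangent to HB there, ZH ⟂ HB, with radius 7.3, so the center Z sits 7.3 in from both sides at Z = (26.90, -24.70). That places the tangent points at G = (34.20, -24.70) on FG and H = (26.90, -32.00) on HB. Then |WH| = |H − W| = 41.80.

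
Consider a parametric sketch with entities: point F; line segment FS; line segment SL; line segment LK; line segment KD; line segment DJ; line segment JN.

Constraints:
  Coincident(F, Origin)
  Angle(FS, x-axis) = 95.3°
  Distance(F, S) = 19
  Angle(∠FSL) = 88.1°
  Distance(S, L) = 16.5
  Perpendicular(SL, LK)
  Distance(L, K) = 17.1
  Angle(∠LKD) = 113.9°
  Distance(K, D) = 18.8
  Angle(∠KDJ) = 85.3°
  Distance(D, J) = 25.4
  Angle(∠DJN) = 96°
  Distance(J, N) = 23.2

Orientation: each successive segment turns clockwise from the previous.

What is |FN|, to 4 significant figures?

30.33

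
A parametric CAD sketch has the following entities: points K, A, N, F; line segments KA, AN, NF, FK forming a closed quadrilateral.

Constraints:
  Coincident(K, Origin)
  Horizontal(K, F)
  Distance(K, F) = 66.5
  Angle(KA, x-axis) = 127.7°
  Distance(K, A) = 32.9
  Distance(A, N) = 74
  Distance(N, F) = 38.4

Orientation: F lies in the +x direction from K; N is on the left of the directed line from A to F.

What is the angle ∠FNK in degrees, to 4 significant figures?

76.16°

K is at the origin; KF is horizontal with |KF| = 66.5 and F in +x, so F = (66.5, 0). KA runs at 127.7° with |KA| = 32.9, so A = (-20.12, 26.03). N is determined by |AN| = 74.0 and |NF| = 38.4 together: it lies at the intersection of circle(A, 74.0) and circle(F, 38.4). With |AF| = 90.45, the foot of the radical line on AF is 67.34 from A and the perpendicular offset is √(74.0² − 67.34²) = 30.67. Taking the left-of-AF solution: N = (53.20, 36.02).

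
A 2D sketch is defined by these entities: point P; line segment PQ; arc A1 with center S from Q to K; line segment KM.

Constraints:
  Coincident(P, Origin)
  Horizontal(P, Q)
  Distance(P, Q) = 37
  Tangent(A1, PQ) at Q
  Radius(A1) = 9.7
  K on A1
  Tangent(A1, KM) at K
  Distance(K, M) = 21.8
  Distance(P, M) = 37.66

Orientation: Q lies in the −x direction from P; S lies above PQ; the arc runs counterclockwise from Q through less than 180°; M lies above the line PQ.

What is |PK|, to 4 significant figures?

28.59

P is at the origin; PQ is horizontal with |PQ| = 37.0 and Q on the −x side, so Q = (-37.00, 0.000). Since A1 is tangent to PQ there, SQ ⟂ PQ, so S = Q + (0, 9.7) = (-37.00, 9.700). Since SK ⟂ KM (tangency), |SM| = √(9.7² + 21.8²) = 23.86 regardless of where K sits on A1. So M lies on both circle(P, 37.66) and circle(S, 23.86); the above-PQ intersection is M = (-23.54, 29.40). K is the foot of the tangent from M: K = (-27.46, 7.955).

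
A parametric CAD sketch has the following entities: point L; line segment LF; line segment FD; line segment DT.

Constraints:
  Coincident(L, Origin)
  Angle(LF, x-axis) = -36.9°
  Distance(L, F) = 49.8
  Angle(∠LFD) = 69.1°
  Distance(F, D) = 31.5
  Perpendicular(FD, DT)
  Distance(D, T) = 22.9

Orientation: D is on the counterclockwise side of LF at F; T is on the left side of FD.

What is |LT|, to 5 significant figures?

27.326

∠LFD = 69.1°, so FD runs at -36.9° + (180° − 69.1°) = 74.000° from the x-axis; with |FD| = 31.5, D = F + 31.5·(cos 74.000°, sin 74.000°) = (48.507, 0.37882). The perpendicularity gives DT at right angles to FD; with |DT| = 22.9 on the left of FD, T = D + 22.9·(-0.96126, 0.27564) = (26.494, 6.6909). Then |LT| = |T − L| = 27.326.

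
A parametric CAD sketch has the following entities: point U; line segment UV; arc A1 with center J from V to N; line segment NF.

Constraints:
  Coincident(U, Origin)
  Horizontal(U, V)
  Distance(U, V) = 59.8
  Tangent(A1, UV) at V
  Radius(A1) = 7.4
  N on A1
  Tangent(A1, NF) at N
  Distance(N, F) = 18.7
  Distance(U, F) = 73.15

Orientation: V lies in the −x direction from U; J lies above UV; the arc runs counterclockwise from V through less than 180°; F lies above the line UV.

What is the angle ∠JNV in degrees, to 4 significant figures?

21.29°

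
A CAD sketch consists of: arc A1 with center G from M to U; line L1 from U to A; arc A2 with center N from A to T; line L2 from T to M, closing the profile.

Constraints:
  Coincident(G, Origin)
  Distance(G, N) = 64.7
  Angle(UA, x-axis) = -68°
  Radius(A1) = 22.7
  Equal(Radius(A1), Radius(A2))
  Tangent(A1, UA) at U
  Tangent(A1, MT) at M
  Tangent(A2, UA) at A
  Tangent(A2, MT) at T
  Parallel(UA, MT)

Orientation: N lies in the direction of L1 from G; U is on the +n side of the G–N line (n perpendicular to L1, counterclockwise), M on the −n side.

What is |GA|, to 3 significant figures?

68.6

The slot axis is L1's direction at -68.0°, so u = (cos -68.0°, sin -68.0°) = (0.375, -0.927) and n = (−sin -68.0°, cos -68.0°) = (0.927, 0.375). G is at the origin and N lies 64.7 along u from G, so N = 64.7·u = (24.2, -60.0). Tangency of A1 to both parallel lines with radius 22.7 puts U and M at G ± 22.7·n: U = (21.0, 8.50), M = (-21.0, -8.50). Equal radii place A and T the same way about N: A = N + 22.7·n = (45.3, -51.5), T = N − 22.7·n = (3.19, -68.5). Then |GA| = |A − G| = 68.6.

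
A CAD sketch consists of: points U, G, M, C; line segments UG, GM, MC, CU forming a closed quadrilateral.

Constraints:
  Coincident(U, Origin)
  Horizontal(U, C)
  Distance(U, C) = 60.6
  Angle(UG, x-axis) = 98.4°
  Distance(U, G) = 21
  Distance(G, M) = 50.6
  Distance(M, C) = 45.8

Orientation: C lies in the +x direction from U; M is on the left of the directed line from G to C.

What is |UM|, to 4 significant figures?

60.08

Checks: |GM| = 50.60 ✓; |MC| = 45.80 ✓.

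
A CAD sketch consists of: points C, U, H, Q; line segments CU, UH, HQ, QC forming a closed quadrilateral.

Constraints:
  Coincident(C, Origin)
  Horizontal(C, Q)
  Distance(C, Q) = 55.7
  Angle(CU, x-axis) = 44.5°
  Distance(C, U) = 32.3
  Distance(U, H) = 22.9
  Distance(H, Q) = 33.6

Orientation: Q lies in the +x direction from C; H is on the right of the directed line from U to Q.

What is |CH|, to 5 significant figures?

22.102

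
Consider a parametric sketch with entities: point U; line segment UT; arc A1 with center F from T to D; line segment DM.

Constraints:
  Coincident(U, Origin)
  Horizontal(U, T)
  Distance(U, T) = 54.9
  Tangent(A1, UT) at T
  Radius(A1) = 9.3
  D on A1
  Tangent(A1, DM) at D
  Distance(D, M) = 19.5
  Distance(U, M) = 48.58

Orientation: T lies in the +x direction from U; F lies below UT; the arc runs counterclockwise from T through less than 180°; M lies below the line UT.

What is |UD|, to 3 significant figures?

46.4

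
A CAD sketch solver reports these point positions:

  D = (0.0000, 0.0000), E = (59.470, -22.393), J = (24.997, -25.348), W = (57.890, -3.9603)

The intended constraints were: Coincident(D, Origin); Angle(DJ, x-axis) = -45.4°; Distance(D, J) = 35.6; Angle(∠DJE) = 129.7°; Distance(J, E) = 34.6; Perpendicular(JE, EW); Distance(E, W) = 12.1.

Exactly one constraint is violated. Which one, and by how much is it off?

Distance(E, W) = 12.1 — off by 6.40.

D = (0.00, 0.00) ✓; DJ at -45.40° ✓; |DJ| = 35.60 ✓; ∠DJE = 129.7° ✓; |JE| = 34.60 ✓; ∠(JE, EW) = 90.00° ✓; |EW| = 18.50 ✗.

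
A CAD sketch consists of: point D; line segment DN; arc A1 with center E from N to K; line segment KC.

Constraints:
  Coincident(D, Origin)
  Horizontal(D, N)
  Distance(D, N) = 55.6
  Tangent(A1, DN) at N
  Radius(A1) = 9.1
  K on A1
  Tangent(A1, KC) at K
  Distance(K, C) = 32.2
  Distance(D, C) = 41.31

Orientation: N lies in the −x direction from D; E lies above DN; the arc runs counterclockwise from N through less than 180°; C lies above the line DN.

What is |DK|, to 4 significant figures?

48.45

Checks: D = (0.00, 0.00) ✓; |EK| = 9.100 ✓; ∠(EK, KC) = 90.00° ✓; |KC| = 32.20 ✓; |DC| = 41.31 ✓.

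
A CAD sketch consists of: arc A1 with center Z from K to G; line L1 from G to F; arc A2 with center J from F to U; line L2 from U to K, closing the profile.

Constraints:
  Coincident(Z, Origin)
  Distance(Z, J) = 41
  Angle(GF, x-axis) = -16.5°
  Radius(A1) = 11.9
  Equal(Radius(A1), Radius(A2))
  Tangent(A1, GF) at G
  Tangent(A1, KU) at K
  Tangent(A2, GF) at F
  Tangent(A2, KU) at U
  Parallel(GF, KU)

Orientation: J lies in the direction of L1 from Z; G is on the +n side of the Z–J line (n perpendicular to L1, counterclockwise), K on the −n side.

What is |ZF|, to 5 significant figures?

42.692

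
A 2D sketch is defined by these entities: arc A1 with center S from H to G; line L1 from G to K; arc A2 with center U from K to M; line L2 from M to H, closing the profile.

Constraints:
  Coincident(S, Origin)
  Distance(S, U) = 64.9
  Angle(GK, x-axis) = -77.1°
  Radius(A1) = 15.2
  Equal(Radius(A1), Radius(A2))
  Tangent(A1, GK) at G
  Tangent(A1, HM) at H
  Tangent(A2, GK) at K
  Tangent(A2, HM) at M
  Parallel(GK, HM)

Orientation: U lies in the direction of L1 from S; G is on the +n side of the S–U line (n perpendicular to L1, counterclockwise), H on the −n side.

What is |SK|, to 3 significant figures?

66.7

Tangency of A1 to both parallel lines with radius 15.2 puts G and H at S ± 15.2·n: G = (14.8, 3.39), H = (-14.8, -3.39). Equal radii place K and M the same way about U: K = U + 15.2·n = (29.3, -59.9), M = U − 15.2·n = (-0.327, -66.7). Then |SK| = |K − S| = 66.7.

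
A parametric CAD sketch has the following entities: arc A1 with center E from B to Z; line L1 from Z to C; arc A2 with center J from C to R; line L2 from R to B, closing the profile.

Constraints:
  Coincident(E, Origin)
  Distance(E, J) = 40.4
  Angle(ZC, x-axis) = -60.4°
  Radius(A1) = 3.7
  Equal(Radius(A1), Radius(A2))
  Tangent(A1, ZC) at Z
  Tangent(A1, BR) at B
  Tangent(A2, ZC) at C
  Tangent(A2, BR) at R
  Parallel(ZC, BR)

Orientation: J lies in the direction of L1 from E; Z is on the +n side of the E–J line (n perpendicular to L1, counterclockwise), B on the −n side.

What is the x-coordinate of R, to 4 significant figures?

16.74

Tangency of A1 to both parallel lines with radius 3.7 puts Z and B at E ± 3.7·n: Z = (3.217, 1.828), B = (-3.217, -1.828). Equal radii place C and R the same way about J: C = J + 3.7·n = (23.17, -33.30), R = J − 3.7·n = (16.74, -36.96). So R.x = 16.74.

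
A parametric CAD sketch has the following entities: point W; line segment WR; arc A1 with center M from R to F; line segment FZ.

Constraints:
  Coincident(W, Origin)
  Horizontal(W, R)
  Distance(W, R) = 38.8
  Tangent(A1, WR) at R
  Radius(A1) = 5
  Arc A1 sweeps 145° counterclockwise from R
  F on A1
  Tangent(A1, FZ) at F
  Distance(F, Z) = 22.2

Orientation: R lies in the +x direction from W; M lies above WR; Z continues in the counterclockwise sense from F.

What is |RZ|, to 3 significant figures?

26.7

W is at the origin; W and R share the same y with |WR| = 38.8 and R on the +x side, so R = (38.8, 0.00). Since A1 is tangent to WR there, MR ⟂ WR, so M = R + (0, 5) = (38.8, 5.00). On A1, R sits at bearing -90° from M; a 145° counterclockwise sweep puts F at bearing 55°, so F = M + 5.0·(cos 55°, sin 55°) = (41.7, 9.10). Since A1 is tangent to FZ there, MF ⟂ FZ, so FZ runs along (−sin 55°, cos 55°); with |FZ| = 22.2, Z = (23.5, 21.8). Then |RZ| = |Z − R| = 26.7.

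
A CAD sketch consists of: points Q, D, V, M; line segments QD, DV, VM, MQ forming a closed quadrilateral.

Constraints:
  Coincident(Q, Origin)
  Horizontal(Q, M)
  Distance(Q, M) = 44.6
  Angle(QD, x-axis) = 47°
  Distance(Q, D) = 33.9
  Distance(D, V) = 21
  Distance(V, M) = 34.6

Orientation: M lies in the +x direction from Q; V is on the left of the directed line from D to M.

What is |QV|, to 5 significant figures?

54.149

Checks: |DV| = 21.00 ✓; |VM| = 34.60 ✓.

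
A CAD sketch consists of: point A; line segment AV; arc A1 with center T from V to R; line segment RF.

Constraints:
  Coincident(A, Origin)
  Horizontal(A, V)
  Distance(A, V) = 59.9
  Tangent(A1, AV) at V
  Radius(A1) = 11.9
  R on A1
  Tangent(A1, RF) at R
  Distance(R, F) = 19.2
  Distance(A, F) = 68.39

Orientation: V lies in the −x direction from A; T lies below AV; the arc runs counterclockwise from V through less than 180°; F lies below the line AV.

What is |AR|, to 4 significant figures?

72.20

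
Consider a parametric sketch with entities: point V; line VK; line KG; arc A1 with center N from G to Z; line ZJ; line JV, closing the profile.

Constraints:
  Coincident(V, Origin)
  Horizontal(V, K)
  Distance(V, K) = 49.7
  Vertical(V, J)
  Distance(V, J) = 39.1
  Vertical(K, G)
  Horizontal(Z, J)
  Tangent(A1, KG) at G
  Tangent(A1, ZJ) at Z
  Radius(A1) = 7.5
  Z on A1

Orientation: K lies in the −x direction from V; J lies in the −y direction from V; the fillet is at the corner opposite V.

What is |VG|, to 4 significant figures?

58.90

V is at the origin; V and K share the same y with |VK| = 49.7 and K on the −x side, so K = (-49.70, 0.000). V and J share the same x with |VJ| = 39.1 and J on the −y side, so J = (0.000, -39.10). The virtual corner opposite V is at (-49.70, -39.10). The tangent condition forces NG to be normal to KG and tangency of A1 to ZJ means the radius NZ is perpendicular to ZJ, with radius 7.5, so the center N sits 7.5 in from both sides at N = (-42.20, -31.60). That places the tangent points at G = (-49.70, -31.60) on KG and Z = (-42.20, -39.10) on ZJ. Then |VG| = |G − V| = 58.90.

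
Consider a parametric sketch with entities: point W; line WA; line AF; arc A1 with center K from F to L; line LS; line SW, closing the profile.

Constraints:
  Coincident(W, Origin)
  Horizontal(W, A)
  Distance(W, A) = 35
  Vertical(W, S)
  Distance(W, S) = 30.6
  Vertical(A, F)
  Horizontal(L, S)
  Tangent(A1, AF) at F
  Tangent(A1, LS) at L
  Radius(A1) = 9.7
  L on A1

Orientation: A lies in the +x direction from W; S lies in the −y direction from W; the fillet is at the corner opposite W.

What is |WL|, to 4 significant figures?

39.70

W is at the origin; WA is horizontal with |WA| = 35.0 and A on the +x side, so A = (35.00, 0.000). W and S share the same x with |WS| = 30.6 and S on the −y side, so S = (0.000, -30.60). The virtual corner opposite W is at (35.00, -30.60). Since A1 is tangent to AF there, KF ⟂ AF and the tangent condition forces KL to be normal to LS, with radius 9.7, so the center K sits 9.7 in from both sides at K = (25.30, -20.90). That places the tangent points at F = (35.00, -20.90) on AF and L = (25.30, -30.60) on LS. Then |WL| = |L − W| = 39.70.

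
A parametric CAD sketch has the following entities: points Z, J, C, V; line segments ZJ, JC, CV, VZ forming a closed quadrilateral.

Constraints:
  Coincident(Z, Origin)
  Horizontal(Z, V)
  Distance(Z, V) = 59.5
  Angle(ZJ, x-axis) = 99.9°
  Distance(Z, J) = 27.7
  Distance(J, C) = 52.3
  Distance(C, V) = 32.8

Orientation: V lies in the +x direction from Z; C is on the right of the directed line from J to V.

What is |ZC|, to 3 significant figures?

31.7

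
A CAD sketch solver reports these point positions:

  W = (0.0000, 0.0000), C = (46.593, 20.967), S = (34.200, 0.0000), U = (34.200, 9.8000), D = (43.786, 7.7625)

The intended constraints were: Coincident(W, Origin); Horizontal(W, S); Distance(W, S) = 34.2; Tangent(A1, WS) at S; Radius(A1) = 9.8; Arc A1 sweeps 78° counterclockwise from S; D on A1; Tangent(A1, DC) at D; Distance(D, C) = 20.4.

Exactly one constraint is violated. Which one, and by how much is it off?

Distance(D, C) = 20.4 — off by 6.90.

W = (0.00, 0.00) ✓; W.y = 0.00, S.y = 0.00 ✓; |WS| = 34.20 ✓; ∠(US, SW) = 90.00° ✓; |US| = 9.800 ✓; bearing(U→D) − bearing(U→S) = 78.00° ✓; |UD| = 9.800 ✓; ∠(UD, DC) = 90.00° ✓; |DC| = 13.50 ✗.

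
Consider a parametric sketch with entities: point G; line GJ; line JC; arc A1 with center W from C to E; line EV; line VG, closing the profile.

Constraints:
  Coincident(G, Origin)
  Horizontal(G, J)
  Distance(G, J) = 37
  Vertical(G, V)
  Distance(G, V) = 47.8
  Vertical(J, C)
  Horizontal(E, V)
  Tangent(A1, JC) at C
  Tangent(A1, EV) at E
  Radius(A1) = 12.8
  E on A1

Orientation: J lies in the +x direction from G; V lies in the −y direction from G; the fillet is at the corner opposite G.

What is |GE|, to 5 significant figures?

53.577

G is at the origin; G and J share the same y with |GJ| = 37.0 and J on the +x side, so J = (37.000, 0.0000). G and V share the same x with |GV| = 47.8 and V on the −y side, so V = (0.0000, -47.800). The virtual corner opposite G is at (37.000, -47.800). Since A1 is tangent to JC there, WC ⟂ JC and tangency of A1 to EV means the radius WE is perpendicular to EV, with radius 12.8, so the center W sits 12.8 in from both sides at W = (24.200, -35.000). That places the tangent points at C = (37.000, -35.000) on JC and E = (24.200, -47.800) on EV. Then |GE| = |E − G| = 53.577.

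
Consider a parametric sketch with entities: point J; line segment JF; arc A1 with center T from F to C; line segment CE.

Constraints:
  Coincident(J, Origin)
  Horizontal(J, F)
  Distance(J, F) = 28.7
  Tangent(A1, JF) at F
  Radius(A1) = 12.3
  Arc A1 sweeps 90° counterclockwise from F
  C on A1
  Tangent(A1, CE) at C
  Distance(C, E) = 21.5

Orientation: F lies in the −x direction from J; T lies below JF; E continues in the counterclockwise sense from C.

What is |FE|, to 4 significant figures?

35.97

J is at the origin; J and F share the same y with |JF| = 28.7 and F on the −x side, so F = (-28.70, 0.000). The tangent condition forces TF to be normal to JF, so T = F + (0, -12.3) = (-28.70, -12.30). On A1, F sits at bearing 90° from T; a 90° counterclockwise sweep puts C at bearing 180°, so C = T + 12.3·(cos 180°, sin 180°) = (-41.00, -12.30). Since A1 is tangent to CE there, TC ⟂ CE, so CE runs along (−sin 180°, cos 180°); with |CE| = 21.5, E = (-41.00, -33.80). Then |FE| = |E − F| = 35.97.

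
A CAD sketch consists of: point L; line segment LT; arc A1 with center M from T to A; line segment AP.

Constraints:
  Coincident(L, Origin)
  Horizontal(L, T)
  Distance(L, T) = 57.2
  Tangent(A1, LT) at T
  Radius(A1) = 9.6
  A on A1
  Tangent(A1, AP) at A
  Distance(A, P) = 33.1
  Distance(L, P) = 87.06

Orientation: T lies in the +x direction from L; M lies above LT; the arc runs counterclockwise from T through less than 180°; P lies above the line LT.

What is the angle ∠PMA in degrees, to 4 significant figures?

73.83°

L is at the origin; LT is horizontal with |LT| = 57.2 and T on the +x side, so T = (57.20, 0.000). Since A1 is tangent to LT there, MT ⟂ LT, so M = T + (0, 9.6) = (57.20, 9.600). Since MA ⟂ AP (tangency), |MP| = √(9.6² + 33.1²) = 34.46 regardless of where A sits on A1. So P lies on both circle(L, 87.06) and circle(M, 34.46); the above-LT intersection is P = (79.22, 36.12). A is the foot of the tangent from P: A = (66.00, 5.768).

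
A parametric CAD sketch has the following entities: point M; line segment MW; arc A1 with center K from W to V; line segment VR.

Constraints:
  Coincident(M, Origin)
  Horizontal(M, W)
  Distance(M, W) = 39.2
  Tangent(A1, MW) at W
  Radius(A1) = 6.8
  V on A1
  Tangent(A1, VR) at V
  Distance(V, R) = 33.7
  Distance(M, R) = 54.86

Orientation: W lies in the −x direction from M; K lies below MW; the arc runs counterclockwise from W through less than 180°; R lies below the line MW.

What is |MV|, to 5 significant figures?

46.551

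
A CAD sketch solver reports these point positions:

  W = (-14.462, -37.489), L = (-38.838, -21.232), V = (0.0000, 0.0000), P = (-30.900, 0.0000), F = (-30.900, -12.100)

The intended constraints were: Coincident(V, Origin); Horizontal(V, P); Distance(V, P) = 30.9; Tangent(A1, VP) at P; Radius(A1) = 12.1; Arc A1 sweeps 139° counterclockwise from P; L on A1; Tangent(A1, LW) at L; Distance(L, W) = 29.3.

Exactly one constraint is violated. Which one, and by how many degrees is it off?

Tangent(A1, LW) at L — off by 7.30°.

V = (0.00, 0.00) ✓; V.y = 0.00, P.y = 0.00 ✓; |VP| = 30.90 ✓; ∠(FP, PV) = 90.00° ✓; |FP| = 12.10 ✓; bearing(F→L) − bearing(F→P) = 139.0° ✓; |FL| = 12.10 ✓; ∠(FL, LW) = 82.70° ✗; |LW| = 29.30 ✓.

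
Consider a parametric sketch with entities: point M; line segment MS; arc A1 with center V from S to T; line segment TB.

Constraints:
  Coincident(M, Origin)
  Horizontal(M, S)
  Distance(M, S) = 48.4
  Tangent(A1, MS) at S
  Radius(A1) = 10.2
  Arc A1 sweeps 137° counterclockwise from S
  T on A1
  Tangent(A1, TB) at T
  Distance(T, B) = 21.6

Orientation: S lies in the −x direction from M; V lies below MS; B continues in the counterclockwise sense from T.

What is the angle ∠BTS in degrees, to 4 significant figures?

111.5°

On A1, S sits at bearing 90° from V; a 137° counterclockwise sweep puts T at bearing 227°, so T = V + 10.2·(cos 227°, sin 227°) = (-55.36, -17.66). Since A1 is tangent to TB there, VT ⟂ TB, so TB runs along (−sin 227°, cos 227°); with |TB| = 21.6, B = (-39.56, -32.39). Then cos ∠BTS = TB·TS / (|TB||TS|), giving 111.5°.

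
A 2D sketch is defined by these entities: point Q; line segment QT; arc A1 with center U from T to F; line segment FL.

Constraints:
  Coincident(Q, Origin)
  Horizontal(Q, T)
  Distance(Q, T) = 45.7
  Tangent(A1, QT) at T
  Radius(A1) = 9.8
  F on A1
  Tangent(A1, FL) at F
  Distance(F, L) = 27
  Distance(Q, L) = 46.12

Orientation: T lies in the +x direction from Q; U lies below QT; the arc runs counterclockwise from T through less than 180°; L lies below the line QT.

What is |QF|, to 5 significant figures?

36.940

Checks: |UF| = 9.800 ✓; ∠(UF, FL) = 90.00° ✓; |FL| = 27.00 ✓; |QL| = 46.12 ✓.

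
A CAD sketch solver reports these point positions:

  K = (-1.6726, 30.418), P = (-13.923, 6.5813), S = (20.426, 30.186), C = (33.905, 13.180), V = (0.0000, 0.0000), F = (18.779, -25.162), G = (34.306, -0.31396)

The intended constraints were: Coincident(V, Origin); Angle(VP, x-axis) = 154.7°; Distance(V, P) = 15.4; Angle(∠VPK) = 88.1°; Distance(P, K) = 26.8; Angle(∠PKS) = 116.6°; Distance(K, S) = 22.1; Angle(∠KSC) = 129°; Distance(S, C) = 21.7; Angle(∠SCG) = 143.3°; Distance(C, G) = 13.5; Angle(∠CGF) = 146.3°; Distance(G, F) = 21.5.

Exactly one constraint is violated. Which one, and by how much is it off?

Distance(G, F) = 21.5 — off by 7.80.

V = (0.00, 0.00) ✓; VP at 154.7° ✓; |VP| = 15.40 ✓; ∠VPK = 88.10° ✓; |PK| = 26.80 ✓; ∠PKS = 116.6° ✓; |KS| = 22.10 ✓; ∠KSC = 129.0° ✓; |SC| = 21.70 ✓; ∠SCG = 143.3° ✓; |CG| = 13.50 ✓; ∠CGF = 146.3° ✓; |GF| = 29.30 ✗.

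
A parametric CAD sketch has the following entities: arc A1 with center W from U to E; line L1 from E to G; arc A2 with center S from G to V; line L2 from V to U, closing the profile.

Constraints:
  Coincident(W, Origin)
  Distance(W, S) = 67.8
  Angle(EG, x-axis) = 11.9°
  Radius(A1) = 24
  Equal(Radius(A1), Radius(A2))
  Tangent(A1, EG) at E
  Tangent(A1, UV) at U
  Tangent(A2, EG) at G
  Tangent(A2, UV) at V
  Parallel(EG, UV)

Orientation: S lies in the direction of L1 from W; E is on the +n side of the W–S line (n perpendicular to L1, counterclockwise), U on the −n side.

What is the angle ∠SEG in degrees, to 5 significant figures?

19.493°

Tangency of A1 to both parallel lines with radius 24.0 puts E and U at W ± 24.0·n: E = (-4.9489, 23.484), U = (4.9489, -23.484). Equal radii place G and V the same way about S: G = S + 24.0·n = (61.394, 37.465), V = S − 24.0·n = (71.292, -9.5036). Then cos ∠SEG = ES·EG / (|ES||EG|), giving 19.493°.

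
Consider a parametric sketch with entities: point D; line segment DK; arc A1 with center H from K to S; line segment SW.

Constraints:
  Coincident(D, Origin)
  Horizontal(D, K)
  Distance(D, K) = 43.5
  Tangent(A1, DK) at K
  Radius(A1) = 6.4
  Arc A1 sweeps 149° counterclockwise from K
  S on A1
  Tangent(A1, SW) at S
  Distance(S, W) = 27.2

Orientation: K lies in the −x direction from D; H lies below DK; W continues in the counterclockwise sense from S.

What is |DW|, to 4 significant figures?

34.96

D is at the origin; D and K share the same y with |DK| = 43.5 and K on the −x side, so K = (-43.50, 0.000). Tangency of A1 to DK means the radius HK is perpendicular to DK, so H = K + (0, -6.4) = (-43.50, -6.400). On A1, K sits at bearing 90° from H; a 149° counterclockwise sweep puts S at bearing 239°, so S = H + 6.4·(cos 239°, sin 239°) = (-46.80, -11.89). Since A1 is tangent to SW there, HS ⟂ SW, so SW runs along (−sin 239°, cos 239°); with |SW| = 27.2, W = (-23.48, -25.89). Then |DW| = |W − D| = 34.96.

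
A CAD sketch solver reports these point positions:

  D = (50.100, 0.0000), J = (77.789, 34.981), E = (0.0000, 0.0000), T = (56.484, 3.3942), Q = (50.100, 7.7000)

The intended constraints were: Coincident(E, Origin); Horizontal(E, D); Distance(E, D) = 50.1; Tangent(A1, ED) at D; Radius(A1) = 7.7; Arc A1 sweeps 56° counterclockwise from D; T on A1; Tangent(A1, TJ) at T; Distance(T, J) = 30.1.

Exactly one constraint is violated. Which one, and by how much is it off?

Distance(T, J) = 30.1 — off by 8.00.

E = (0.00, 0.00) ✓; E.y = 0.00, D.y = 0.00 ✓; |ED| = 50.10 ✓; ∠(QD, DE) = 90.00° ✓; |QD| = 7.700 ✓; bearing(Q→T) − bearing(Q→D) = 56.00° ✓; |QT| = 7.700 ✓; ∠(QT, TJ) = 90.00° ✓; |TJ| = 38.10 ✗.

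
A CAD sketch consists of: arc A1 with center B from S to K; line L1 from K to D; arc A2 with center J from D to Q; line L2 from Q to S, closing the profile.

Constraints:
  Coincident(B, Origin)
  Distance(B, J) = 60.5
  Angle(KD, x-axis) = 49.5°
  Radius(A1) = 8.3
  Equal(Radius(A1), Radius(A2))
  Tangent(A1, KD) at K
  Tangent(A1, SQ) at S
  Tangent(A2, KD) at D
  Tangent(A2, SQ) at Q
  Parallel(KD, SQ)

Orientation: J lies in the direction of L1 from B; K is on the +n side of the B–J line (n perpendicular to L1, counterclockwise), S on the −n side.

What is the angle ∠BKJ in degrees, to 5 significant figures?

82.188°

The slot axis is L1's direction at 49.5°, so u = (cos 49.5°, sin 49.5°) = (0.64945, 0.76041) and n = (−sin 49.5°, cos 49.5°) = (-0.76041, 0.64945). B is at the origin and J lies 60.5 along u from B, so J = 60.5·u = (39.292, 46.005). Tangency of A1 to both parallel lines with radius 8.3 puts K and S at B ± 8.3·n: K = (-6.3114, 5.3904), S = (6.3114, -5.3904). Then cos ∠BKJ = KB·KJ / (|KB||KJ|), giving 82.188°.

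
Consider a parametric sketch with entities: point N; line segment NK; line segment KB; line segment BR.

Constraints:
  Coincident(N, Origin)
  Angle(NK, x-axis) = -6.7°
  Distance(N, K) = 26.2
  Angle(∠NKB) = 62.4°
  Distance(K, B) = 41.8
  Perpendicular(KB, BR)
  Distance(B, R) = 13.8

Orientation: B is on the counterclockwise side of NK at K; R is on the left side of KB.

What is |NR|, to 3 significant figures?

31.1

∠NKB = 62.4°, so KB runs at -6.7° + (180° − 62.4°) = 111° from the x-axis; with |KB| = 41.8, B = K + 41.8·(cos 111°, sin 111°) = (11.1, 36.0). KB is perpendicular to BR; with |BR| = 13.8 on the left of KB, R = B + 13.8·(-0.934, -0.357) = (-1.78, 31.1). Then |NR| = |R − N| = 31.1.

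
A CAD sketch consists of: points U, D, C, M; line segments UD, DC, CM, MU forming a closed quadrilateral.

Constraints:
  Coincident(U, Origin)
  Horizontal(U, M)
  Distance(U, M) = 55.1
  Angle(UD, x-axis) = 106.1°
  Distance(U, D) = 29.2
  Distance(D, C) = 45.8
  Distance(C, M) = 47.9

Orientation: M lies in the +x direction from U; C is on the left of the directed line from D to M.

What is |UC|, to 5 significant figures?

55.839

Checks: U = (0.00, 0.00) ✓; |DC| = 45.80 ✓; |CM| = 47.90 ✓.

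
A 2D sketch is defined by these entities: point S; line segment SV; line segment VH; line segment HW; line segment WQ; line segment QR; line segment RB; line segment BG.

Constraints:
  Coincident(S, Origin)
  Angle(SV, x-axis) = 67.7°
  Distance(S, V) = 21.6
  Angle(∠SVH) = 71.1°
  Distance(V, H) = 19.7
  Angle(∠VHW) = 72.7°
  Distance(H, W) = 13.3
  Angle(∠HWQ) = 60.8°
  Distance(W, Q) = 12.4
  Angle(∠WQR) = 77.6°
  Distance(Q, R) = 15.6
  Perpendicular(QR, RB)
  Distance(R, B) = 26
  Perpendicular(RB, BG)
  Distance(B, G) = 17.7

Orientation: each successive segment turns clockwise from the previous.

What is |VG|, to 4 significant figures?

32.97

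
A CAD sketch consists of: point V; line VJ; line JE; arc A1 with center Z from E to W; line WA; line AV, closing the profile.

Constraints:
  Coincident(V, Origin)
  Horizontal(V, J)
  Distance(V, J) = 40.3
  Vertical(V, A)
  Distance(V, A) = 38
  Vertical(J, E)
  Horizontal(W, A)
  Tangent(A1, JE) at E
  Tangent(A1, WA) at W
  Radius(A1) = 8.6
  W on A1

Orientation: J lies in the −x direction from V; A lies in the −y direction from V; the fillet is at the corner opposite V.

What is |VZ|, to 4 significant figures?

43.23

VA is vertical with |VA| = 38.0 and A on the −y side, so A = (0.000, -38.00). The virtual corner opposite V is at (-40.30, -38.00). Since A1 is tangent to JE there, ZE ⟂ JE and since A1 is tangent to WA there, ZW ⟂ WA, with radius 8.6, so the center Z sits 8.6 in from both sides at Z = (-31.70, -29.40). Then |VZ| = |Z − V| = 43.23.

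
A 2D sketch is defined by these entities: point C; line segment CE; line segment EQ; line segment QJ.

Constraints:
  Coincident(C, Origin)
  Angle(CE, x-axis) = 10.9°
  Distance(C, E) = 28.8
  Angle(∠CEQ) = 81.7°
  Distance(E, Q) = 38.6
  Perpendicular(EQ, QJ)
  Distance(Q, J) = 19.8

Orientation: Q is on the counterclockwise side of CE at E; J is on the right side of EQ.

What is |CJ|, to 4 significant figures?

59.32

∠CEQ = 81.7°, so EQ runs at 10.9° + (180° − 81.7°) = 109.2° from the x-axis; with |EQ| = 38.6, Q = E + 38.6·(cos 109.2°, sin 109.2°) = (15.59, 41.90). The perpendicularity gives QJ at right angles to EQ; with |QJ| = 19.8 on the right of EQ, J = Q + 19.8·(0.9444, 0.3289) = (34.28, 48.41). Then |CJ| = |J − C| = 59.32.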